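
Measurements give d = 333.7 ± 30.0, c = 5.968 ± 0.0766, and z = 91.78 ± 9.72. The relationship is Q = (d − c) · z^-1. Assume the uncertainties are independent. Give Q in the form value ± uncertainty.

Let u = d − c = 327.7. δu = √(δd² + δc²) = √(900 + 0.00587) = 30.0, so δu/u = 0.0915.
Q is then a monomial in u, z:
δQ/Q = √((δu/u)² + (-1·δz/z)²) = √(0.00838 + 0.0112) = 0.140
Q = 3.571, so δQ = 0.140 × 3.571 = 0.500.

3.571 ± 0.500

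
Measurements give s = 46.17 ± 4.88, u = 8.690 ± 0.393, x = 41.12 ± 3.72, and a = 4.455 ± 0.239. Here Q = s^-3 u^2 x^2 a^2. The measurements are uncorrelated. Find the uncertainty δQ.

Products/powers → add relative errors in quadrature, weighted by exponent:
  (-3·δs/s)² = (-3×0.106)² = 0.101;  (2·δu/u)² = (2×0.0452)² = 0.00818;  (2·δx/x)² = (2×0.0905)² = 0.0327;  (2·δa/a)² = (2×0.0536)² = 0.0115
δQ/Q = √(0.153) = 0.391
Q = 25.75, so δQ = 0.391 × 25.75 = 10.1.

10.1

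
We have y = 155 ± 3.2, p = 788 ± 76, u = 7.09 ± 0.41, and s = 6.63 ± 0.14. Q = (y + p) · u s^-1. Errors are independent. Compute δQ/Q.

Let w = y + p = 943. δw = √(δy² + δp²) = √(10.2 + 5780) = 76.1, so δw/w = 0.0807.
Q is then a monomial in w, u, s:
δQ/Q = √((δw/w)² + (1·δu/u)² + (-1·δs/s)²) = √(0.00651 + 0.00334 + 0.000446) = 0.101

0.101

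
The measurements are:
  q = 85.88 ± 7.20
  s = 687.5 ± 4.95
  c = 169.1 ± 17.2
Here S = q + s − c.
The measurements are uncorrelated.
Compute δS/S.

0.0319

For a sum/difference, combine absolute errors in quadrature:
  (δq)² = 51.8;  (δs)² = 24.5;  (δc)² = 296
δS = √(372) = 19.3
S = 604.3, so δS/S = 19.3/604.3 = 0.0319.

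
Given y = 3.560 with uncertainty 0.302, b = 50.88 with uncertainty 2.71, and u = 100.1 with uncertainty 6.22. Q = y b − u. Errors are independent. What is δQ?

Let p = y·b = 181.1. δp/p = √((1·δy/y)² + (1·δb/b)²) = √(0.00720 + 0.00284) = 0.100, so δp = 18.1.
Q = p − u: δQ = √(δp² + δu²) = √(329 + 38.7) = 19.2

19.2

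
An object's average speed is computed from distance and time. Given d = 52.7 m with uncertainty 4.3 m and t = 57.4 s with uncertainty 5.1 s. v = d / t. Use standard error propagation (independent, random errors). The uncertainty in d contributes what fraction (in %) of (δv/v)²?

45.8%

(δv/v)² = (1·δd/d)² + (-1·δt/t)²
  d term: (1×0.0816)² = 0.00666
  t term: (-1×0.0889)² = 0.00789
Total = 0.0146. Share from d = 0.00666/0.0146 = 0.458.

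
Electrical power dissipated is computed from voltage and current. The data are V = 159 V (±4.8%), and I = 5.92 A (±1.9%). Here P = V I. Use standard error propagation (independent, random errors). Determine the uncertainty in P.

48.6 W

Each factor contributes (exponent × relative error)² to (δP/P)²:
  (1·δV/V)² = (1×0.0480)² = 0.00230;  (1·δI/I)² = (1×0.0190)² = 0.000361
δP/P = √(0.00266) = 0.0516
P = 941 W, so δP = 0.0516 × 941 = 48.6 W.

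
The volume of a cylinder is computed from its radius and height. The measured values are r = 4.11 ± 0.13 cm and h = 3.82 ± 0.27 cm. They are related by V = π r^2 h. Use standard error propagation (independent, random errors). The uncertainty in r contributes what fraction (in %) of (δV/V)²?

(δV/V)² = (2·δr/r)² + (1·δh/h)²
  r term: (2×0.0316)² = 0.00400
  h term: (1×0.0707)² = 0.00500
Total = 0.00900. Share from r = 0.00400/0.00900 = 0.445.

44.5%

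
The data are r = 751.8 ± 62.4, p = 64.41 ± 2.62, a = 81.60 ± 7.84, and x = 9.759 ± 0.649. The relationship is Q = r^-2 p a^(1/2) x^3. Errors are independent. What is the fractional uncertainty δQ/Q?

0.267

For a monomial Q ∝ r^-2, p, a^(1/2), x^3, fractional errors add in quadrature:
  (-2·δr/r)² = (-2×0.0830)² = 0.0276;  (1·δp/p)² = (1×0.0407)² = 0.00165;  (½·δa/a)² = (0.5×0.0961)² = 0.00231;  (3·δx/x)² = (3×0.0665)² = 0.0398
δQ/Q = √(0.0713) = 0.267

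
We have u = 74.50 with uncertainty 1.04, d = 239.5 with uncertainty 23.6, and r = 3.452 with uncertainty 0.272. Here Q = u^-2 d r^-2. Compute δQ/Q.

0.188

Products/powers → add relative errors in quadrature, weighted by exponent:
  (-2·δu/u)² = (-2×0.0140)² = 0.000779;  (1·δd/d)² = (1×0.0985)² = 0.00971;  (-2·δr/r)² = (-2×0.0788)² = 0.0248
δQ/Q = √(0.0353) = 0.188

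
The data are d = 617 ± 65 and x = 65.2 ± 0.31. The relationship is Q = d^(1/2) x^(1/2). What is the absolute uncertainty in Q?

Relative error in a monomial: (δQ/Q)² = Σ (nᵢ · δxᵢ/xᵢ)².
  (½·δd/d)² = (0.5×0.105)² = 0.00277;  (½·δx/x)² = (0.5×0.00475)² = 5.65e-06
δQ/Q = √(0.00278) = 0.0527
Q = 201, so δQ = 0.0527 × 201 = 10.6.

10.6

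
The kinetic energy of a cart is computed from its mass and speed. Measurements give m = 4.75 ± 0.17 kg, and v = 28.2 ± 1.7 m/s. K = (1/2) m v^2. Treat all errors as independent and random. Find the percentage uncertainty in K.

12.6%

Relative error in a monomial: (δK/K)² = Σ (nᵢ · δxᵢ/xᵢ)².
  (1·δm/m)² = (1×0.0358)² = 0.00128;  (2·δv/v)² = (2×0.0603)² = 0.0145
δK/K = √(0.0158) = 0.126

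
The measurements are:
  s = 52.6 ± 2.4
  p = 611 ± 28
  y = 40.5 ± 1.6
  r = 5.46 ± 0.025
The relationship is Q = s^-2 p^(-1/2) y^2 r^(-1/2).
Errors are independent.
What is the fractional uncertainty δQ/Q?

0.123

Q is a product of powers, so relative uncertainties combine in quadrature:
  (-2·δs/s)² = (-2×0.0456)² = 0.00833;  (−½·δp/p)² = (-0.5×0.0458)² = 0.000525;  (2·δy/y)² = (2×0.0395)² = 0.00624;  (−½·δr/r)² = (-0.5×0.00458)² = 5.24e-06
δQ/Q = √(0.0151) = 0.123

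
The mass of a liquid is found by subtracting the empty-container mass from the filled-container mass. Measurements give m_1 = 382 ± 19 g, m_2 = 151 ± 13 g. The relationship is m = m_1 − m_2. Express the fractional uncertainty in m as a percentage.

For a sum/difference, combine absolute errors in quadrature:
  (δm_1)² = 361;  (δm_2)² = 169
δm = √(530) = 23.0 g
m = 231 g, so δm/m = 23.0/231 = 0.0997.

9.97%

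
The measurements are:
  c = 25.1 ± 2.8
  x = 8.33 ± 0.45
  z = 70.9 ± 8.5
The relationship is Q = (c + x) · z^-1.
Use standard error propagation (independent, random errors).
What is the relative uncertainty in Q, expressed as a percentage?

14.7%

Let u = c + x = 33.4. δu = √(δc² + δx²) = √(7.84 + 0.203) = 2.84, so δu/u = 0.0848.
Q is then a monomial in u, z:
δQ/Q = √((δu/u)² + (-1·δz/z)²) = √(0.00720 + 0.0144) = 0.147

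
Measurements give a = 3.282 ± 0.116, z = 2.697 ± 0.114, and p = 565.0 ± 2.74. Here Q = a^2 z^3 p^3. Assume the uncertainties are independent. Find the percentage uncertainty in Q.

Q is a product of powers, so relative uncertainties combine in quadrature:
  (2·δa/a)² = (2×0.0353)² = 0.00500;  (3·δz/z)² = (3×0.0423)² = 0.0161;  (3·δp/p)² = (3×0.00485)² = 0.000212
δQ/Q = √(0.0213) = 0.146

14.6%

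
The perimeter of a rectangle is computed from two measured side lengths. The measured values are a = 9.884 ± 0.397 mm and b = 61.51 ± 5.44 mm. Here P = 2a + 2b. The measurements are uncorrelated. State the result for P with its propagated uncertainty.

142.8 ± 10.9 mm

Each term contributes (cᵢ δxᵢ)² to (δP)²:
  (2·δa)² = 0.630;  (2·δb)² = 118
δP = √(119) = 10.9 mm
P = 142.8 mm.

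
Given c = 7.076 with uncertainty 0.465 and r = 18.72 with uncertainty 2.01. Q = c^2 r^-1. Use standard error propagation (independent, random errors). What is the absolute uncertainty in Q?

Relative error in a monomial: (δQ/Q)² = Σ (nᵢ · δxᵢ/xᵢ)².
  (2·δc/c)² = (2×0.0657)² = 0.0173;  (-1·δr/r)² = (-1×0.107)² = 0.0115
δQ/Q = √(0.0288) = 0.170
Q = 2.675, so δQ = 0.170 × 2.675 = 0.454.

0.454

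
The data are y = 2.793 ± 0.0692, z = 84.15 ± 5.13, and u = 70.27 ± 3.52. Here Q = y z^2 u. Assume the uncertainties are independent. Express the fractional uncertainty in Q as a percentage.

13.4%

Relative error in a monomial: (δQ/Q)² = Σ (nᵢ · δxᵢ/xᵢ)².
  (1·δy/y)² = (1×0.0248)² = 0.000614;  (2·δz/z)² = (2×0.0610)² = 0.0149;  (1·δu/u)² = (1×0.0501)² = 0.00251
δQ/Q = √(0.0180) = 0.134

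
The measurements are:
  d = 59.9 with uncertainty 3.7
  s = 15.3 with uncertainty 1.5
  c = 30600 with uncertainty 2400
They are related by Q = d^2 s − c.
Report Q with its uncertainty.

Let p = d^2·s = 54900. δp/p = √((2·δd/d)² + (1·δs/s)²) = √(0.0153 + 0.00961) = 0.158, so δp = 8660.
Q = p − c: δQ = √(δp² + δc²) = √(7.5e+07 + 5.76e+06) = 8980
Q = 24300.

24300 ± 8980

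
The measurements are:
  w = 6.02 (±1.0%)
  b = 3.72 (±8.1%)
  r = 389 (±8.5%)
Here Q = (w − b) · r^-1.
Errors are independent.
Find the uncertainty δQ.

0.000936

Let u = w − b = 2.30. δu = √(δw² + δb²) = √(0.00362 + 0.0908) = 0.307, so δu/u = 0.134.
Q is then a monomial in u, r:
δQ/Q = √((δu/u)² + (-1·δr/r)²) = √(0.0178 + 0.00723) = 0.158
Q = 0.00591, so δQ = 0.158 × 0.00591 = 0.000936.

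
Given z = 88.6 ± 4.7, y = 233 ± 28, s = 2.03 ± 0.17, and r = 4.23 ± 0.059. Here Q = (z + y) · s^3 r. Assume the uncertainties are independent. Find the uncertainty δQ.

Let u = z + y = 322. δu = √(δz² + δy²) = √(22.1 + 784) = 28.4, so δu/u = 0.0883.
Q is then a monomial in u, s, r:
δQ/Q = √((δu/u)² + (3·δs/s)² + (1·δr/r)²) = √(0.00779 + 0.0631 + 0.000195) = 0.267
Q = 11400, so δQ = 0.267 × 11400 = 3030.

3030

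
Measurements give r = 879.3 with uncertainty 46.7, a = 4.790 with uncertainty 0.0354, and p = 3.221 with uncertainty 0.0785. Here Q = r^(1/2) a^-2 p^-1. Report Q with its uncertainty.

Each factor contributes (exponent × relative error)² to (δQ/Q)²:
  (½·δr/r)² = (0.5×0.0531)² = 0.000705;  (-2·δa/a)² = (-2×0.00739)² = 0.000218;  (-1·δp/p)² = (-1×0.0244)² = 0.000594
δQ/Q = √(0.00152) = 0.0390
Q = 0.4012, so δQ = 0.0390 × 0.4012 = 0.0156.

0.4012 ± 0.0156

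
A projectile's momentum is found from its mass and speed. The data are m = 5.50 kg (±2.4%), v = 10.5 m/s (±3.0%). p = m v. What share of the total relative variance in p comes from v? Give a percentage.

61.0%

(δp/p)² = (1·δm/m)² + (1·δv/v)²
  m term: (1×0.0240)² = 0.000576
  v term: (1×0.0300)² = 0.000900
Total = 0.00148. Share from v = 0.000900/0.00148 = 0.610.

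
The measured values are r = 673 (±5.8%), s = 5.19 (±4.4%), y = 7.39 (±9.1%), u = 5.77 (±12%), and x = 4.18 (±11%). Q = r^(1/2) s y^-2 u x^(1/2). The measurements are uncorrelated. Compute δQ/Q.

For a monomial Q ∝ r^(1/2), s, y^-2, u, x^(1/2), fractional errors add in quadrature:
  (½·δr/r)² = (0.5×0.0580)² = 0.000841;  (1·δs/s)² = (1×0.0440)² = 0.00194;  (-2·δy/y)² = (-2×0.0910)² = 0.0331;  (1·δu/u)² = (1×0.120)² = 0.0144;  (½·δx/x)² = (0.5×0.110)² = 0.00302
δQ/Q = √(0.0533) = 0.231

0.231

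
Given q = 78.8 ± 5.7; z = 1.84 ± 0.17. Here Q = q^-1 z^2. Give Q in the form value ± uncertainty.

Each factor contributes (exponent × relative error)² to (δQ/Q)²:
  (-1·δq/q)² = (-1×0.0723)² = 0.00523;  (2·δz/z)² = (2×0.0924)² = 0.0341
δQ/Q = √(0.0394) = 0.198
Q = 0.0430, so δQ = 0.198 × 0.0430 = 0.00853.

0.0430 ± 0.00853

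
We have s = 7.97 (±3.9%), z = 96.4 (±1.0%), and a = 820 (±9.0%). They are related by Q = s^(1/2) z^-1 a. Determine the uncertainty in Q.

2.22

Since Q is a product/quotient, work with relative uncertainties:
  (½·δs/s)² = (0.5×0.0390)² = 0.000380;  (-1·δz/z)² = (-1×0.0100)² = 0.000100;  (1·δa/a)² = (1×0.0900)² = 0.00810
δQ/Q = √(0.00858) = 0.0926
Q = 24.0, so δQ = 0.0926 × 24.0 = 2.22.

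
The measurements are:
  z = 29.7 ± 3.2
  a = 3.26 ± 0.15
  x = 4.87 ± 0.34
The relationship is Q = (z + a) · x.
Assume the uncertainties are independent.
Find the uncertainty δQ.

19.2

Let u = z + a = 33.0. δu = √(δz² + δa²) = √(10.2 + 0.0225) = 3.20, so δu/u = 0.0972.
Q is then a monomial in u, x:
δQ/Q = √((δu/u)² + (1·δx/x)²) = √(0.00945 + 0.00487) = 0.120
Q = 161, so δQ = 0.120 × 161 = 19.2.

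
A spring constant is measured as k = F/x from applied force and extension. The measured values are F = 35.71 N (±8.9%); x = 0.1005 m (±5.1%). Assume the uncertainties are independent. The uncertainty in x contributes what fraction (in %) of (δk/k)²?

24.7%

(δk/k)² = (1·δF/F)² + (-1·δx/x)²
  F term: (1×0.0890)² = 0.00792
  x term: (-1×0.0510)² = 0.00260
Total = 0.0105. Share from x = 0.00260/0.0105 = 0.247.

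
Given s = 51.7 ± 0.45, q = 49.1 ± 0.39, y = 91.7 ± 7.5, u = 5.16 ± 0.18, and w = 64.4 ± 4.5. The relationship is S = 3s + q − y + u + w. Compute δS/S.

0.0487

For a sum/difference, combine absolute errors in quadrature:
  (3·δs)² = 1.82;  (δq)² = 0.152;  (δy)² = 56.2;  (δu)² = 0.0324;  (δw)² = 20.2
δS = √(78.5) = 8.86
S = 182, so δS/S = 8.86/182 = 0.0487.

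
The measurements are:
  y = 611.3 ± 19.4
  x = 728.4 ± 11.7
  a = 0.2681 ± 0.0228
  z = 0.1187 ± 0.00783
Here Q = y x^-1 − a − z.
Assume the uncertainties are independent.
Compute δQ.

Let p = y·x^-1 = 0.8392. δp/p = √((1·δy/y)² + (-1·δx/x)²) = √(0.00101 + 0.000258) = 0.0356, so δp = 0.0299.
Q = p − a − z: δQ = √(δp² + δa² + δz²) = √(0.000891 + 0.000520 + 6.13e-05) = 0.0384

0.0384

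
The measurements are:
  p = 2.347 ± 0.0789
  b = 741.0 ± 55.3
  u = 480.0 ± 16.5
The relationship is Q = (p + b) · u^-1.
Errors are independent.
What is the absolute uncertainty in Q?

0.127

Let w = p + b = 743.3. δw = √(δp² + δb²) = √(0.00623 + 3060) = 55.3, so δw/w = 0.0744.
Q is then a monomial in w, u:
δQ/Q = √((δw/w)² + (-1·δu/u)²) = √(0.00553 + 0.00118) = 0.0820
Q = 1.549, so δQ = 0.0820 × 1.549 = 0.127.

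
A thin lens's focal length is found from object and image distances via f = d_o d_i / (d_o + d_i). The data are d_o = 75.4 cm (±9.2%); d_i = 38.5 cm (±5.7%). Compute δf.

1.25 cm

∂f/∂d_o = (d_i/(d_o+d_i))² = 0.114;  ∂f/∂d_i = (d_o/(d_o+d_i))² = 0.438
δf = √((∂f/∂d_o · δd_o)² + (∂f/∂d_i · δd_i)²) = √(0.628 + 0.925) = 1.25 cm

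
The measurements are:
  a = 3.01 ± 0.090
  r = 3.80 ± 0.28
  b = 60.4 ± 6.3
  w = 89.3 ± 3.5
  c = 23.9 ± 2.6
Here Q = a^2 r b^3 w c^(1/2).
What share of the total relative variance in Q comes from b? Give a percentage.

87.9%

(δQ/Q)² = (2·δa/a)² + (1·δr/r)² + (3·δb/b)² + (1·δw/w)² + (½·δc/c)²
  a term: (2×0.0299)² = 0.00358
  r term: (1×0.0737)² = 0.00543
  b term: (3×0.104)² = 0.0979
  w term: (1×0.0392)² = 0.00154
  c term: (0.5×0.109)² = 0.00296
Total = 0.111. Share from b = 0.0979/0.111 = 0.879.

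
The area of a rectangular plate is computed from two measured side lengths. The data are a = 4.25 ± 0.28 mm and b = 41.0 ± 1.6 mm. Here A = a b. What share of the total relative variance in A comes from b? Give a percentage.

(δA/A)² = (1·δa/a)² + (1·δb/b)²
  a term: (1×0.0659)² = 0.00434
  b term: (1×0.0390)² = 0.00152
Total = 0.00586. Share from b = 0.00152/0.00586 = 0.260.

26.0%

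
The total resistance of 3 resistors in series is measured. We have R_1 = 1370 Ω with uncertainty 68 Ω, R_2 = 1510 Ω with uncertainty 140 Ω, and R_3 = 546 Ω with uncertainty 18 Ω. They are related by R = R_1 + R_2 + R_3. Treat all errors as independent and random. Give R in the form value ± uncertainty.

Sums and differences: (δR)² = Σ (cᵢ δxᵢ)².
  (δR_1)² = 4620;  (δR_2)² = 19600;  (δR_3)² = 324
δR = √(24500) = 157 Ω
R = 3430 Ω.

3430 ± 157 Ω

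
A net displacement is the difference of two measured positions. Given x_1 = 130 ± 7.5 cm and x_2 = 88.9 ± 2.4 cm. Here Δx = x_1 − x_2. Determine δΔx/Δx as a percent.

Δx is a linear combination, so absolute uncertainties add in quadrature:
  (δx_1)² = 56.2;  (δx_2)² = 5.76
δΔx = √(62.0) = 7.87 cm
Δx = 41.1 cm, so δΔx/Δx = 7.87/41.1 = 0.192.

19.2%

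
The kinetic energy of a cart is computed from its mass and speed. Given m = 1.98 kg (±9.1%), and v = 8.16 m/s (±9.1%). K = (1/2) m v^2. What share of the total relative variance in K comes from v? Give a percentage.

(δK/K)² = (1·δm/m)² + (2·δv/v)²
  m term: (1×0.0910)² = 0.00828
  v term: (2×0.0910)² = 0.0331
Total = 0.0414. Share from v = 0.0331/0.0414 = 0.800.

80.0%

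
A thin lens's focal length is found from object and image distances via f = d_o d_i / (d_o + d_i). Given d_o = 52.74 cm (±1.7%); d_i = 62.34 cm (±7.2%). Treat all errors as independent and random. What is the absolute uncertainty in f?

∂f/∂d_o = (d_i/(d_o+d_i))² = 0.293;  ∂f/∂d_i = (d_o/(d_o+d_i))² = 0.210
δf = √((∂f/∂d_o · δd_o)² + (∂f/∂d_i · δd_i)²) = √(0.0692 + 0.889) = 0.979 cm

0.979 cm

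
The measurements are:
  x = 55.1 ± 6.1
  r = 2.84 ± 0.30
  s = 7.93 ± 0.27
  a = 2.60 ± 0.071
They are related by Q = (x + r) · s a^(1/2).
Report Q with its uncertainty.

741 ± 82.7

Let u = x + r = 57.9. δu = √(δx² + δr²) = √(37.2 + 0.0900) = 6.11, so δu/u = 0.105.
Q is then a monomial in u, s, a:
δQ/Q = √((δu/u)² + (1·δs/s)² + (½·δa/a)²) = √(0.0111 + 0.00116 + 0.000186) = 0.112
Q = 741, so δQ = 0.112 × 741 = 82.7.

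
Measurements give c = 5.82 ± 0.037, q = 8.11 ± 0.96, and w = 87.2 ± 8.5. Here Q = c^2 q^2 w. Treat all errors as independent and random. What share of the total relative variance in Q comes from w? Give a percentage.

(δQ/Q)² = (2·δc/c)² + (2·δq/q)² + (1·δw/w)²
  c term: (2×0.00636)² = 0.000162
  q term: (2×0.118)² = 0.0560
  w term: (1×0.0975)² = 0.00950
Total = 0.0657. Share from w = 0.00950/0.0657 = 0.145.

14.5%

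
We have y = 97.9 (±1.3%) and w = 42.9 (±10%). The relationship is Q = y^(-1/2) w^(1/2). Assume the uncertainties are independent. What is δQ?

Relative error in a monomial: (δQ/Q)² = Σ (nᵢ · δxᵢ/xᵢ)².
  (−½·δy/y)² = (-0.5×0.0130)² = 4.23e-05;  (½·δw/w)² = (0.5×0.100)² = 0.00250
δQ/Q = √(0.00254) = 0.0504
Q = 0.662, so δQ = 0.0504 × 0.662 = 0.0334.

0.0334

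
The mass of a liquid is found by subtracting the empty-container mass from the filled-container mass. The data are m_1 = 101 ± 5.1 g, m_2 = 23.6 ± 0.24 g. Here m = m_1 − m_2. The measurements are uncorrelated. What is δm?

Absolute uncertainties add in quadrature for a linear combination:
  (δm_1)² = 26.0;  (δm_2)² = 0.0576
δm = √(26.1) = 5.11 g

5.11 g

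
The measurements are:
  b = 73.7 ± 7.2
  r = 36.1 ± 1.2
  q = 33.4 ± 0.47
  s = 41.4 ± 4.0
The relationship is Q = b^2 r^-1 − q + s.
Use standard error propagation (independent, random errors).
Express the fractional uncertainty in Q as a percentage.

19.0%

Let p = b^2·r^-1 = 150. δp/p = √((2·δb/b)² + (-1·δr/r)²) = √(0.0382 + 0.00110) = 0.198, so δp = 29.8.
Q = p − q + s: δQ = √(δp² + δq² + δs²) = √(889 + 0.221 + 16.0) = 30.1
Q = 158, so δQ/Q = 30.1/158 = 0.190.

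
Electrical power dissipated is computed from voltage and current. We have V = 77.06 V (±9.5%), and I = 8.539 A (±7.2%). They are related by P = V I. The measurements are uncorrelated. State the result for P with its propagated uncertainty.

658.0 ± 78.4 W

Relative error in a monomial: (δP/P)² = Σ (nᵢ · δxᵢ/xᵢ)².
  (1·δV/V)² = (1×0.0950)² = 0.00903;  (1·δI/I)² = (1×0.0720)² = 0.00518
δP/P = √(0.0142) = 0.119
P = 658.0 W, so δP = 0.119 × 658.0 = 78.4 W.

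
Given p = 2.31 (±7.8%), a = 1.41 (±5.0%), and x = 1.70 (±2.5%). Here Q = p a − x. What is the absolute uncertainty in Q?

Let w = p·a = 3.26. δw/w = √((1·δp/p)² + (1·δa/a)²) = √(0.00608 + 0.00250) = 0.0926, so δw = 0.302.
Q = w − x: δQ = √(δw² + δx²) = √(0.0911 + 0.00181) = 0.305

0.305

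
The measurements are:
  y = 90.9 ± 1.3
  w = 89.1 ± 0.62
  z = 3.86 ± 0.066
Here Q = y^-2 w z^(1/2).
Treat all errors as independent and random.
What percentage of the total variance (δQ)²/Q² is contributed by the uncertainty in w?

(δQ/Q)² = (-2·δy/y)² + (1·δw/w)² + (½·δz/z)²
  y term: (-2×0.0143)² = 0.000818
  w term: (1×0.00696)² = 4.84e-05
  z term: (0.5×0.0171)² = 7.31e-05
Total = 0.000940. Share from w = 4.84e-05/0.000940 = 0.0515.

5.15%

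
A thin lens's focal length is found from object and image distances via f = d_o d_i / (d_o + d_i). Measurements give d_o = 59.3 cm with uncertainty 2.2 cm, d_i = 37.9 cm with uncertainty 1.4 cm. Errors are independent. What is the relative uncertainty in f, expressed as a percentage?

2.68%

∂f/∂d_o = (d_i/(d_o+d_i))² = 0.152;  ∂f/∂d_i = (d_o/(d_o+d_i))² = 0.372
δf = √((∂f/∂d_o · δd_o)² + (∂f/∂d_i · δd_i)²) = √(0.112 + 0.272) = 0.619 cm
f = 23.1 cm, so δf/f = 0.619/23.1 = 0.0268.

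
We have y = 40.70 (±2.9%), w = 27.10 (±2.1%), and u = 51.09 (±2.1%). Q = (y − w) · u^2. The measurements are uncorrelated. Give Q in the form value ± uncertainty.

Let h = y − w = 13.60. δh = √(δy² + δw²) = √(1.39 + 0.324) = 1.31, so δh/h = 0.0963.
Q is then a monomial in h, u:
δQ/Q = √((δh/h)² + (2·δu/u)²) = √(0.00928 + 0.00176) = 0.105
Q = 35500, so δQ = 0.105 × 35500 = 3730.

35500 ± 3730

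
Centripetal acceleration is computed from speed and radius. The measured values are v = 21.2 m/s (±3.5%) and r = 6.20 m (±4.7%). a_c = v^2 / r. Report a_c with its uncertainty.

a_c is a product of powers, so relative uncertainties combine in quadrature:
  (2·δv/v)² = (2×0.0350)² = 0.00490;  (-1·δr/r)² = (-1×0.0470)² = 0.00221
δa_c/a_c = √(0.00711) = 0.0843
a_c = 72.5 m/s^2, so δa_c = 0.0843 × 72.5 = 6.11 m/s^2.

72.5 ± 6.11 m/s^2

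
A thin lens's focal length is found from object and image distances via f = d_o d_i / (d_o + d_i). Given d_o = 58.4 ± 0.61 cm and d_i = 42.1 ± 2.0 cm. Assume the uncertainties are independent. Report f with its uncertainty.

24.5 ± 0.684 cm

∂f/∂d_o = (d_i/(d_o+d_i))² = 0.175;  ∂f/∂d_i = (d_o/(d_o+d_i))² = 0.338
δf = √((∂f/∂d_o · δd_o)² + (∂f/∂d_i · δd_i)²) = √(0.0115 + 0.456) = 0.684 cm
f = 24.5 cm.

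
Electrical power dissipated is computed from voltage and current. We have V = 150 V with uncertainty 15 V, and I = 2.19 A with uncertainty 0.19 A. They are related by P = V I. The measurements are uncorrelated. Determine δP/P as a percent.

Each factor contributes (exponent × relative error)² to (δP/P)²:
  (1·δV/V)² = (1×0.100)² = 0.0100;  (1·δI/I)² = (1×0.0868)² = 0.00753
δP/P = √(0.0175) = 0.132

13.2%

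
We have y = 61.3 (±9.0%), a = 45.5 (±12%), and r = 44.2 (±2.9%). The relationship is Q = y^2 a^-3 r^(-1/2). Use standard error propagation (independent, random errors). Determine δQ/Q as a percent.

40.3%

Since Q is a product/quotient, work with relative uncertainties:
  (2·δy/y)² = (2×0.0900)² = 0.0324;  (-3·δa/a)² = (-3×0.120)² = 0.130;  (−½·δr/r)² = (-0.5×0.0290)² = 0.000210
δQ/Q = √(0.162) = 0.403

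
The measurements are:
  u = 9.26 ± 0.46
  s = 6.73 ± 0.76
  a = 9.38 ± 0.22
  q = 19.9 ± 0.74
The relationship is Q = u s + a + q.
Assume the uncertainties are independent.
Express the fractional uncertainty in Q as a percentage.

Let p = u·s = 62.3. δp/p = √((1·δu/u)² + (1·δs/s)²) = √(0.00247 + 0.0128) = 0.123, so δp = 7.69.
Q = p + a + q: δQ = √(δp² + δa² + δq²) = √(59.1 + 0.0484 + 0.548) = 7.73
Q = 91.6, so δQ/Q = 7.73/91.6 = 0.0844.

8.44%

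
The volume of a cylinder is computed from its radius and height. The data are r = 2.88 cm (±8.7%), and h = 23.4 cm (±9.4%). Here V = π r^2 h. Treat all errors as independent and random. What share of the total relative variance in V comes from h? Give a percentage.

(δV/V)² = (2·δr/r)² + (1·δh/h)²
  r term: (2×0.0870)² = 0.0303
  h term: (1×0.0940)² = 0.00884
Total = 0.0391. Share from h = 0.00884/0.0391 = 0.226.

22.6%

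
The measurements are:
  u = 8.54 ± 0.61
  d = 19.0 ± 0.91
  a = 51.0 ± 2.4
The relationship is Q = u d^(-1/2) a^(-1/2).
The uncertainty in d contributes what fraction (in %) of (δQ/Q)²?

(δQ/Q)² = (1·δu/u)² + (−½·δd/d)² + (−½·δa/a)²
  u term: (1×0.0714)² = 0.00510
  d term: (-0.5×0.0479)² = 0.000573
  a term: (-0.5×0.0471)² = 0.000554
Total = 0.00623. Share from d = 0.000573/0.00623 = 0.0921.

9.21%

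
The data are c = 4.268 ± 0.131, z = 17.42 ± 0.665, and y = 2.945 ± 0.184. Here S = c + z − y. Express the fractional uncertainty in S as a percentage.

Sums and differences: (δS)² = Σ (cᵢ δxᵢ)².
  (δc)² = 0.0172;  (δz)² = 0.442;  (δy)² = 0.0339
δS = √(0.493) = 0.702
S = 18.74, so δS/S = 0.702/18.74 = 0.0375.

3.75%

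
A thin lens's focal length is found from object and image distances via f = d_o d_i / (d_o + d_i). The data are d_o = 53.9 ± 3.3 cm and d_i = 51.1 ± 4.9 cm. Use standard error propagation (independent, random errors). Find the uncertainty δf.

∂f/∂d_o = (d_i/(d_o+d_i))² = 0.237;  ∂f/∂d_i = (d_o/(d_o+d_i))² = 0.264
δf = √((∂f/∂d_o · δd_o)² + (∂f/∂d_i · δd_i)²) = √(0.611 + 1.67) = 1.51 cm

1.51 cm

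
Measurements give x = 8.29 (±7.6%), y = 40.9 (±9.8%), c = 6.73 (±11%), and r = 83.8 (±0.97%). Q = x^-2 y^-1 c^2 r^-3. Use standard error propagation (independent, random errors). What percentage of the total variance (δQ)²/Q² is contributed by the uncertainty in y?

(δQ/Q)² = (-2·δx/x)² + (-1·δy/y)² + (2·δc/c)² + (-3·δr/r)²
  x term: (-2×0.0760)² = 0.0231
  y term: (-1×0.0980)² = 0.00960
  c term: (2×0.110)² = 0.0484
  r term: (-3×0.00970)² = 0.000847
Total = 0.0820. Share from y = 0.00960/0.0820 = 0.117.

11.7%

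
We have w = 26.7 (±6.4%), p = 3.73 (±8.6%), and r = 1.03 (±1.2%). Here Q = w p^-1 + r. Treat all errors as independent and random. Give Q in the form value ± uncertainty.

Let h = w·p^-1 = 7.16. δh/h = √((1·δw/w)² + (-1·δp/p)²) = √(0.00410 + 0.00740) = 0.107, so δh = 0.767.
Q = h + r: δQ = √(δh² + δr²) = √(0.589 + 0.000153) = 0.767
Q = 8.19.

8.19 ± 0.767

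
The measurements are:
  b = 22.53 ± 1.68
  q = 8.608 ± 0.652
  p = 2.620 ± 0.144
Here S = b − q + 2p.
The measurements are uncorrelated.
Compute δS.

Sums and differences: (δS)² = Σ (cᵢ δxᵢ)².
  (δb)² = 2.82;  (δq)² = 0.425;  (2·δp)² = 0.0829
δS = √(3.33) = 1.82

1.82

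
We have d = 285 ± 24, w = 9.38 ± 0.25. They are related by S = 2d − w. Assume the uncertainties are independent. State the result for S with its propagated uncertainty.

561 ± 48.0

Absolute uncertainties add in quadrature for a linear combination:
  (2·δd)² = 2300;  (δw)² = 0.0625
δS = √(2300) = 48.0
S = 561.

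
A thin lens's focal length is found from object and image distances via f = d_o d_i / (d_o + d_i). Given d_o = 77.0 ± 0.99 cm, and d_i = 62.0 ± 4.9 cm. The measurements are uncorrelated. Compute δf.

∂f/∂d_o = (d_i/(d_o+d_i))² = 0.199;  ∂f/∂d_i = (d_o/(d_o+d_i))² = 0.307
δf = √((∂f/∂d_o · δd_o)² + (∂f/∂d_i · δd_i)²) = √(0.0388 + 2.26) = 1.52 cm

1.52 cm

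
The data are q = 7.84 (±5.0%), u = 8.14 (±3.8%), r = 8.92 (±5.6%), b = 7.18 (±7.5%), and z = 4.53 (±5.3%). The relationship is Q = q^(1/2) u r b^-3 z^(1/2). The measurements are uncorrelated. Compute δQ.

0.278

Products/powers → add relative errors in quadrature, weighted by exponent:
  (½·δq/q)² = (0.5×0.0500)² = 0.000625;  (1·δu/u)² = (1×0.0380)² = 0.00144;  (1·δr/r)² = (1×0.0560)² = 0.00314;  (-3·δb/b)² = (-3×0.0750)² = 0.0506;  (½·δz/z)² = (0.5×0.0530)² = 0.000702
δQ/Q = √(0.0565) = 0.238
Q = 1.17, so δQ = 0.238 × 1.17 = 0.278.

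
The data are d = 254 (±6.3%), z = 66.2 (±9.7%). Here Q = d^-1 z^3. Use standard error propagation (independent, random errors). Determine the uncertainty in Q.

340

Products/powers → add relative errors in quadrature, weighted by exponent:
  (-1·δd/d)² = (-1×0.0630)² = 0.00397;  (3·δz/z)² = (3×0.0970)² = 0.0847
δQ/Q = √(0.0886) = 0.298
Q = 1140, so δQ = 0.298 × 1140 = 340.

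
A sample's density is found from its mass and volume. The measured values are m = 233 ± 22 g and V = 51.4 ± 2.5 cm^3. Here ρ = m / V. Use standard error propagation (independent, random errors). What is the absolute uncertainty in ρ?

0.481 g/cm^3

Products/powers → add relative errors in quadrature, weighted by exponent:
  (1·δm/m)² = (1×0.0944)² = 0.00892;  (-1·δV/V)² = (-1×0.0486)² = 0.00237
δρ/ρ = √(0.0113) = 0.106
ρ = 4.53 g/cm^3, so δρ = 0.106 × 4.53 = 0.481 g/cm^3.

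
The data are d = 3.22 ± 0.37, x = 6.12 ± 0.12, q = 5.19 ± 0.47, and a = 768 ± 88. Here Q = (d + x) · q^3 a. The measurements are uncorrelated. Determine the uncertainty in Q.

2.99e+05

Let u = d + x = 9.34. δu = √(δd² + δx²) = √(0.137 + 0.0144) = 0.389, so δu/u = 0.0416.
Q is then a monomial in u, q, a:
δQ/Q = √((δu/u)² + (3·δq/q)² + (1·δa/a)²) = √(0.00173 + 0.0738 + 0.0131) = 0.298
Q = 1e+06, so δQ = 0.298 × 1e+06 = 2.99e+05.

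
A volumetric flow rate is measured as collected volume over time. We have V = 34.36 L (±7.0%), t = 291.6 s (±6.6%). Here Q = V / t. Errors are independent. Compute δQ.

0.0113 L/s

Each factor contributes (exponent × relative error)² to (δQ/Q)²:
  (1·δV/V)² = (1×0.0700)² = 0.00490;  (-1·δt/t)² = (-1×0.0660)² = 0.00436
δQ/Q = √(0.00926) = 0.0962
Q = 0.1178 L/s, so δQ = 0.0962 × 0.1178 = 0.0113 L/s.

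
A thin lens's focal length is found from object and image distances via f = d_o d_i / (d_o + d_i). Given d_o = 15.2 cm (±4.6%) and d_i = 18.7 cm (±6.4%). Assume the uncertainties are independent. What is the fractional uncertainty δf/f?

0.0383

∂f/∂d_o = (d_i/(d_o+d_i))² = 0.304;  ∂f/∂d_i = (d_o/(d_o+d_i))² = 0.201
δf = √((∂f/∂d_o · δd_o)² + (∂f/∂d_i · δd_i)²) = √(0.0453 + 0.0579) = 0.321 cm
f = 8.38 cm, so δf/f = 0.321/8.38 = 0.0383.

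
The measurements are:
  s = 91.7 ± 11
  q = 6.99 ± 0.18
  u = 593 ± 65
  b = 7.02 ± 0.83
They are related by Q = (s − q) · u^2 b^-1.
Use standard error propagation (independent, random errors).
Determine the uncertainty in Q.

1.19e+06

Let w = s − q = 84.7. δw = √(δs² + δq²) = √(121 + 0.0324) = 11.0, so δw/w = 0.130.
Q is then a monomial in w, u, b:
δQ/Q = √((δw/w)² + (2·δu/u)² + (-1·δb/b)²) = √(0.0169 + 0.0481 + 0.0140) = 0.281
Q = 4.24e+06, so δQ = 0.281 × 4.24e+06 = 1.19e+06.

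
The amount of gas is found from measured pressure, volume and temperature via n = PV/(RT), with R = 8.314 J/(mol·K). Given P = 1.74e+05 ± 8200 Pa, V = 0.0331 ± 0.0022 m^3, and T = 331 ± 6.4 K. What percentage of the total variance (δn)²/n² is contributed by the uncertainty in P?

31.7%

(δn/n)² = (1·δP/P)² + (1·δV/V)² + (-1·δT/T)²
  P term: (1×0.0471)² = 0.00222
  V term: (1×0.0665)² = 0.00442
  T term: (-1×0.0193)² = 0.000374
Total = 0.00701. Share from P = 0.00222/0.00701 = 0.317.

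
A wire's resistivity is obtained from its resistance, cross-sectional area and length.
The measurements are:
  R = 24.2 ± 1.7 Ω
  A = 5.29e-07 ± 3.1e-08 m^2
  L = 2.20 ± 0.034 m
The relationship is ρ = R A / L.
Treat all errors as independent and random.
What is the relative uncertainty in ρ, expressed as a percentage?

For a monomial ρ ∝ R, A, L^-1, fractional errors add in quadrature:
  (1·δR/R)² = (1×0.0702)² = 0.00493;  (1·δA/A)² = (1×0.0586)² = 0.00343;  (-1·δL/L)² = (-1×0.0155)² = 0.000239
δρ/ρ = √(0.00861) = 0.0928

9.28%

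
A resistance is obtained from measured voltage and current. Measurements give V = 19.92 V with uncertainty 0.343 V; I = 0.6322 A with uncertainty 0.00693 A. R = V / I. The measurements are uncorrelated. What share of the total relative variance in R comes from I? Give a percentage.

(δR/R)² = (1·δV/V)² + (-1·δI/I)²
  V term: (1×0.0172)² = 0.000296
  I term: (-1×0.0110)² = 0.000120
Total = 0.000417. Share from I = 0.000120/0.000417 = 0.288.

28.8%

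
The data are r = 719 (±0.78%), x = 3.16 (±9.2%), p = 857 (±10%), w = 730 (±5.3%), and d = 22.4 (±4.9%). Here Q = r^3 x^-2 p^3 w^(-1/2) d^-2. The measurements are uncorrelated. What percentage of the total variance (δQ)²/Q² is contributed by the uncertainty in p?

(δQ/Q)² = (3·δr/r)² + (-2·δx/x)² + (3·δp/p)² + (−½·δw/w)² + (-2·δd/d)²
  r term: (3×0.00780)² = 0.000548
  x term: (-2×0.0920)² = 0.0339
  p term: (3×0.100)² = 0.0900
  w term: (-0.5×0.0530)² = 0.000702
  d term: (-2×0.0490)² = 0.00960
Total = 0.135. Share from p = 0.0900/0.135 = 0.668.

66.8%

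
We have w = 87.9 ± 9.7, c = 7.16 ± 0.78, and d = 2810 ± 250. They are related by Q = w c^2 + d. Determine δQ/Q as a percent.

15.4%

Let p = w·c^2 = 4510. δp/p = √((1·δw/w)² + (2·δc/c)²) = √(0.0122 + 0.0475) = 0.244, so δp = 1100.
Q = p + d: δQ = √(δp² + δd²) = √(1.21e+06 + 62500) = 1130
Q = 7320, so δQ/Q = 1130/7320 = 0.154.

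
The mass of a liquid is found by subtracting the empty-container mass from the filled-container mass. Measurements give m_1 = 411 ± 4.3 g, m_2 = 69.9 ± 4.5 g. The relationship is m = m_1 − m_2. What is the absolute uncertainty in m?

m is a linear combination, so absolute uncertainties add in quadrature:
  (δm_1)² = 18.5;  (δm_2)² = 20.2
δm = √(38.7) = 6.22 g

6.22 g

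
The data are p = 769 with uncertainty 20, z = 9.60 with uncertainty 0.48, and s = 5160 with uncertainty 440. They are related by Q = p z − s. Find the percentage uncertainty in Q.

27.2%

Let w = p·z = 7380. δw/w = √((1·δp/p)² + (1·δz/z)²) = √(0.000676 + 0.00250) = 0.0564, so δw = 416.
Q = w − s: δQ = √(δw² + δs²) = √(1.73e+05 + 1.94e+05) = 606
Q = 2220, so δQ/Q = 606/2220 = 0.272.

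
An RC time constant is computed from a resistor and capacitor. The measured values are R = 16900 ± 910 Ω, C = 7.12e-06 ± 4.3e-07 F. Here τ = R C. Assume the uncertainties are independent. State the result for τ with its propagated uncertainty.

0.120 ± 0.00974 s

Relative error in a monomial: (δτ/τ)² = Σ (nᵢ · δxᵢ/xᵢ)².
  (1·δR/R)² = (1×0.0538)² = 0.00290;  (1·δC/C)² = (1×0.0604)² = 0.00365
δτ/τ = √(0.00655) = 0.0809
τ = 0.120 s, so δτ = 0.0809 × 0.120 = 0.00974 s.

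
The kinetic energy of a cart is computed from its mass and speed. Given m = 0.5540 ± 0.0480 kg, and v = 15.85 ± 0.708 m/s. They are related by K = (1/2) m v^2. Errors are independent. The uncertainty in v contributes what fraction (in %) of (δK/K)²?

51.5%

(δK/K)² = (1·δm/m)² + (2·δv/v)²
  m term: (1×0.0866)² = 0.00751
  v term: (2×0.0447)² = 0.00798
Total = 0.0155. Share from v = 0.00798/0.0155 = 0.515.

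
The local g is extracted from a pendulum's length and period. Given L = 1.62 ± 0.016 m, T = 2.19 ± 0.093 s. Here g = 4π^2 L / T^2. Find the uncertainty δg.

Relative error in a monomial: (δg/g)² = Σ (nᵢ · δxᵢ/xᵢ)².
  (1·δL/L)² = (1×0.00988)² = 9.75e-05;  (-2·δT/T)² = (-2×0.0425)² = 0.00721
δg/g = √(0.00731) = 0.0855
g = 13.3 m/s^2, so δg = 0.0855 × 13.3 = 1.14 m/s^2.

1.14 m/s^2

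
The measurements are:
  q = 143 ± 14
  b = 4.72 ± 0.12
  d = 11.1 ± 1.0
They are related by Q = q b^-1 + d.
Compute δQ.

Let p = q·b^-1 = 30.3. δp/p = √((1·δq/q)² + (-1·δb/b)²) = √(0.00958 + 0.000646) = 0.101, so δp = 3.06.
Q = p + d: δQ = √(δp² + δd²) = √(9.39 + 1.00) = 3.22

3.22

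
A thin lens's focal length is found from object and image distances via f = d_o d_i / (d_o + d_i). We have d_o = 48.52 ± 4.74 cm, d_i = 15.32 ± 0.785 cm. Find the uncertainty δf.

∂f/∂d_o = (d_i/(d_o+d_i))² = 0.0576;  ∂f/∂d_i = (d_o/(d_o+d_i))² = 0.578
δf = √((∂f/∂d_o · δd_o)² + (∂f/∂d_i · δd_i)²) = √(0.0745 + 0.206) = 0.529 cm

0.529 cm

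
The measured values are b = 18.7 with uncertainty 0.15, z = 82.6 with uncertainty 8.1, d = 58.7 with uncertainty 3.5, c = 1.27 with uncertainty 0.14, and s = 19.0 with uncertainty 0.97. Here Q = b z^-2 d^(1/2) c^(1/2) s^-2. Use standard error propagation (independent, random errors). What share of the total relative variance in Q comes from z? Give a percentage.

72.7%

(δQ/Q)² = (1·δb/b)² + (-2·δz/z)² + (½·δd/d)² + (½·δc/c)² + (-2·δs/s)²
  b term: (1×0.00802)² = 6.43e-05
  z term: (-2×0.0981)² = 0.0385
  d term: (0.5×0.0596)² = 0.000889
  c term: (0.5×0.110)² = 0.00304
  s term: (-2×0.0511)² = 0.0104
Total = 0.0529. Share from z = 0.0385/0.0529 = 0.727.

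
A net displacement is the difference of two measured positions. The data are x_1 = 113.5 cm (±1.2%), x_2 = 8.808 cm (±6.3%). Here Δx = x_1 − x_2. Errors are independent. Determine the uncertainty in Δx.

Δx is a linear combination, so absolute uncertainties add in quadrature:
  (δx_1)² = 1.86;  (δx_2)² = 0.308
δΔx = √(2.16) = 1.47 cm

1.47 cm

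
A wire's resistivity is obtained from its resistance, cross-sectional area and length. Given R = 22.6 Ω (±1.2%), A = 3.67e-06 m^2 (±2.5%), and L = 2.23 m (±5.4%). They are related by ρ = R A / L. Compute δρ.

Relative error in a monomial: (δρ/ρ)² = Σ (nᵢ · δxᵢ/xᵢ)².
  (1·δR/R)² = (1×0.0120)² = 0.000144;  (1·δA/A)² = (1×0.0250)² = 0.000625;  (-1·δL/L)² = (-1×0.0540)² = 0.00292
δρ/ρ = √(0.00369) = 0.0607
ρ = 3.72e-05 Ω·m, so δρ = 0.0607 × 3.72e-05 = 2.26e-06 Ω·m.

2.26e-06 Ω·m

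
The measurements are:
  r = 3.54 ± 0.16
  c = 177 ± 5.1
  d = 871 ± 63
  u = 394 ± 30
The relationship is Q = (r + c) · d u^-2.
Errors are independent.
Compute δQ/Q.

0.171

Let w = r + c = 181. δw = √(δr² + δc²) = √(0.0256 + 26.0) = 5.10, so δw/w = 0.0283.
Q is then a monomial in w, d, u:
δQ/Q = √((δw/w)² + (1·δd/d)² + (-2·δu/u)²) = √(0.000799 + 0.00523 + 0.0232) = 0.171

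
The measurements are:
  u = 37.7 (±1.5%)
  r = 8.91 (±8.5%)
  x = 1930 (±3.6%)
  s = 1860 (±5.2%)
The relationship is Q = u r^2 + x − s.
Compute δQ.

Let p = u·r^2 = 2990. δp/p = √((1·δu/u)² + (2·δr/r)²) = √(0.000225 + 0.0289) = 0.171, so δp = 511.
Q = p + x − s: δQ = √(δp² + δx² + δs²) = √(2.61e+05 + 4830 + 9350) = 524

524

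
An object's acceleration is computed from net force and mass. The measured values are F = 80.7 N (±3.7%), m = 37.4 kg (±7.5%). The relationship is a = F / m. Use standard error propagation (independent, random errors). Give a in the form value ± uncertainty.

2.16 ± 0.180 m/s^2

Each factor contributes (exponent × relative error)² to (δa/a)²:
  (1·δF/F)² = (1×0.0370)² = 0.00137;  (-1·δm/m)² = (-1×0.0750)² = 0.00562
δa/a = √(0.00699) = 0.0836
a = 2.16 m/s^2, so δa = 0.0836 × 2.16 = 0.180 m/s^2.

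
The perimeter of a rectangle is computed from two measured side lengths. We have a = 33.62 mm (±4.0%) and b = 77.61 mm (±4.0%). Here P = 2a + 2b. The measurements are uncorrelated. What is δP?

Each term contributes (cᵢ δxᵢ)² to (δP)²:
  (2·δa)² = 7.23;  (2·δb)² = 38.5
δP = √(45.8) = 6.77 mm

6.77 mm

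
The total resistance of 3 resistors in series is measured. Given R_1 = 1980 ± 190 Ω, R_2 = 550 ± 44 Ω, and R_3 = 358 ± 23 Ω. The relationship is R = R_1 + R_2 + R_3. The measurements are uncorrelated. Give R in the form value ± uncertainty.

Each term contributes (cᵢ δxᵢ)² to (δR)²:
  (δR_1)² = 36100;  (δR_2)² = 1940;  (δR_3)² = 529
δR = √(38600) = 196 Ω
R = 2890 Ω.

2890 ± 196 Ω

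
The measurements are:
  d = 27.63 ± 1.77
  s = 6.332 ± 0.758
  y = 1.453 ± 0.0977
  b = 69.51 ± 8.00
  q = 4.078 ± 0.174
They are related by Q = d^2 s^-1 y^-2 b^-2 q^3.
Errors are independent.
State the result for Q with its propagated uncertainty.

0.8016 ± 0.276

Each factor contributes (exponent × relative error)² to (δQ/Q)²:
  (2·δd/d)² = (2×0.0641)² = 0.0164;  (-1·δs/s)² = (-1×0.120)² = 0.0143;  (-2·δy/y)² = (-2×0.0672)² = 0.0181;  (-2·δb/b)² = (-2×0.115)² = 0.0530;  (3·δq/q)² = (3×0.0427)² = 0.0164
δQ/Q = √(0.118) = 0.344
Q = 0.8016, so δQ = 0.344 × 0.8016 = 0.276.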